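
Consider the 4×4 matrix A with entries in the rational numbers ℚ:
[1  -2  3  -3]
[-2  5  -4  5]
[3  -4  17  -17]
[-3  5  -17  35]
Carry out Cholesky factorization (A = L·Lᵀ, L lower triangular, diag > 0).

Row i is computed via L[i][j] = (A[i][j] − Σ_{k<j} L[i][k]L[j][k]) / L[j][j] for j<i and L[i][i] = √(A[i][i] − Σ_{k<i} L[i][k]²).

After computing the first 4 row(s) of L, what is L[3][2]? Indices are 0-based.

Step 1: L[0][0] = √(1) = 1.
  L[1][0] = (-2) / L[0][0] = -2.
Step 2: L[1][1] = √(1) = 1.
  L[2][0] = (3) / L[0][0] = 3.
  L[2][1] = (2) / L[1][1] = 2.
Step 3: L[2][2] = √(4) = 2.
  L[3][0] = (-3) / L[0][0] = -3.
  L[3][1] = (-1) / L[1][1] = -1.
  L[3][2] = (-6) / L[2][2] = -3.
Step 4: L[3][3] = √(16) = 4.

L[3][2] = -3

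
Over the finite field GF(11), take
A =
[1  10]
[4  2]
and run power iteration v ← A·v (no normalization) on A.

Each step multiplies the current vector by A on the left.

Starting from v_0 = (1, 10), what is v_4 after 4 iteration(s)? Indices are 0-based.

v_4 = (8, 0)

v_0 = (1, 10).
v_1 = A·v_0 = (2, 2).
v_2 = A·v_1 = (0, 1).
v_3 = A·v_2 = (10, 2).
v_4 = A·v_3 = (8, 0).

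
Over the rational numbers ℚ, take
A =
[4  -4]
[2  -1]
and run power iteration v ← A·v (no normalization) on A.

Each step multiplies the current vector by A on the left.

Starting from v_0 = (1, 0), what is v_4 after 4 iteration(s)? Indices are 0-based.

v_0 = (1, 0).
v_1 = A·v_0 = (4, 2).
v_2 = A·v_1 = (8, 6).
v_3 = A·v_2 = (8, 10).
v_4 = A·v_3 = (-8, 6).

v_4 = (-8, 6)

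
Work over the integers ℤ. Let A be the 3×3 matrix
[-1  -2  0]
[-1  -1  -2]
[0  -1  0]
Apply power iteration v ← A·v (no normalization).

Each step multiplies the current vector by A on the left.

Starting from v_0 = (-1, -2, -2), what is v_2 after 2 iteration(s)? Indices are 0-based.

v_2 = (-19, -16, -7)

v_0 = (-1, -2, -2).
v_1 = A·v_0 = (5, 7, 2).
v_2 = A·v_1 = (-19, -16, -7).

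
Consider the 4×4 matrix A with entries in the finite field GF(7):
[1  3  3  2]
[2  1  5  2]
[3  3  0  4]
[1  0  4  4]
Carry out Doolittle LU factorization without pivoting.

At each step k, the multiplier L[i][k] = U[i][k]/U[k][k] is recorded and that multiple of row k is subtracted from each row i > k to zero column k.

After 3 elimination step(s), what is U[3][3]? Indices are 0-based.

U[3][3] = 4

[col 0] pivot 1
  R1 -= 2*R0 → (0, 2, 6, 5)  (L[1][0] := 2)
  R2 -= 3*R0 → (0, 1, 5, 5)  (L[2][0] := 3)
  R3 -= 1*R0 → (0, 4, 1, 2)  (L[3][0] := 1)
[col 1] pivot 2
  R2 -= 4*R1 → (0, 0, 2, 6)  (L[2][1] := 4)
  R3 -= 2*R1 → (0, 0, 3, 6)  (L[3][1] := 2)
[col 2] pivot 2
  R3 -= 5*R2 → (0, 0, 0, 4)  (L[3][2] := 5)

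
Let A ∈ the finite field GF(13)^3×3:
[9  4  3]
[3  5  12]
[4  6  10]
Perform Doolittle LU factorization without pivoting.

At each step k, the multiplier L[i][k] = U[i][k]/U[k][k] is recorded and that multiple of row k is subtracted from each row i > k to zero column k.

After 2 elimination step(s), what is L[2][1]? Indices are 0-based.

[col 0] pivot 9
  R1 -= 9*R0 → (0, 8, 11)  (L[1][0] := 9)
  R2 -= 12*R0 → (0, 10, 0)  (L[2][0] := 12)
[col 1] pivot 8
  R2 -= 11*R1 → (0, 0, 9)  (L[2][1] := 11)

L[2][1] = 11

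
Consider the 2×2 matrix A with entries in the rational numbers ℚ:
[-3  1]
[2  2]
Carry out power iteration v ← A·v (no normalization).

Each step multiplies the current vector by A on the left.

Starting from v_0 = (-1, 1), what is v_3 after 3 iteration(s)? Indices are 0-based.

v_0 = (-1, 1).
v_1 = A·v_0 = (4, 0).
v_2 = A·v_1 = (-12, 8).
v_3 = A·v_2 = (44, -8).

v_3 = (44, -8)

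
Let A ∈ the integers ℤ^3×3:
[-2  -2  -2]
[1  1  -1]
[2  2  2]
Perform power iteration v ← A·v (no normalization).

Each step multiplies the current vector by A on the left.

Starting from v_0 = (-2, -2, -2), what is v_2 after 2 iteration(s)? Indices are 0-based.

v_2 = (4, 22, -4)

v_0 = (-2, -2, -2).
v_1 = A·v_0 = (12, -2, -12).
v_2 = A·v_1 = (4, 22, -4).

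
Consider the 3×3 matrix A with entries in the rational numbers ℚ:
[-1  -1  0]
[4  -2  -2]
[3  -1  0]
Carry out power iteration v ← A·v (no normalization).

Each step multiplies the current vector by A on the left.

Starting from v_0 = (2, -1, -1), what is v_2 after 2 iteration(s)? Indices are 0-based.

v_2 = (-11, -42, -15)

v_0 = (2, -1, -1).
v_1 = A·v_0 = (-1, 12, 7).
v_2 = A·v_1 = (-11, -42, -15).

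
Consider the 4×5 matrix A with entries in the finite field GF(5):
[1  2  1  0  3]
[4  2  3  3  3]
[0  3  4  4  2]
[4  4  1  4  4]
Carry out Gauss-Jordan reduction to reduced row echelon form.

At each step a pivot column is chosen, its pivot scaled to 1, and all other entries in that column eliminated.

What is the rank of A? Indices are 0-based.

[1] R0 /= 1  ⇒  (1, 2, 1, 0, 3)
     R1 -= 4·R0  ⇒  (0, 4, 4, 3, 1)
     R3 -= 4·R0  ⇒  (0, 1, 2, 4, 2)
[2] R1 /= 4  ⇒  (0, 1, 1, 2, 4)
     R0 -= 2·R1  ⇒  (1, 0, 4, 1, 0)
     R2 -= 3·R1  ⇒  (0, 0, 1, 3, 0)
     R3 -= 1·R1  ⇒  (0, 0, 1, 2, 3)
[3] R2 /= 1  ⇒  (0, 0, 1, 3, 0)
     R0 -= 4·R2  ⇒  (1, 0, 0, 4, 0)
     R1 -= 1·R2  ⇒  (0, 1, 0, 4, 4)
     R3 -= 1·R2  ⇒  (0, 0, 0, 4, 3)
[4] R3 /= 4  ⇒  (0, 0, 0, 1, 2)
     R0 -= 4·R3  ⇒  (1, 0, 0, 0, 2)
     R1 -= 4·R3  ⇒  (0, 1, 0, 0, 1)
     R2 -= 3·R3  ⇒  (0, 0, 1, 0, 4)

rank = 4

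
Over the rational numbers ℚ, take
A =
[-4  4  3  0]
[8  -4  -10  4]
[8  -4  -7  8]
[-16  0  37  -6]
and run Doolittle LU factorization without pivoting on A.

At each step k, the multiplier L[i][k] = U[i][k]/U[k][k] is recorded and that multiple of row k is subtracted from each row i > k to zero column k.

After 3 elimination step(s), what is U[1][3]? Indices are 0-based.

k=0: U[0][0]=-4
  eliminate (1,0): mult=-2, new row 1: (0, 4, -4, 4); set L[1][0]=-2
  eliminate (2,0): mult=-2, new row 2: (0, 4, -1, 8); set L[2][0]=-2
  eliminate (3,0): mult=4, new row 3: (0, -16, 25, -6); set L[3][0]=4
k=1: U[1][1]=4
  eliminate (2,1): mult=1, new row 2: (0, 0, 3, 4); set L[2][1]=1
  eliminate (3,1): mult=-4, new row 3: (0, 0, 9, 10); set L[3][1]=-4
k=2: U[2][2]=3
  eliminate (3,2): mult=3, new row 3: (0, 0, 0, -2); set L[3][2]=3

U[1][3] = 4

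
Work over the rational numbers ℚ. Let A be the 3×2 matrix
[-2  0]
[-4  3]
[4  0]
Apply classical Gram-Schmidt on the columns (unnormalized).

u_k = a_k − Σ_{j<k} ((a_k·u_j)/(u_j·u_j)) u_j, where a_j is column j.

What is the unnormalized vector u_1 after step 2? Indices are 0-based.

u_1 = (-2/3, 5/3, 4/3)

Step 1: u_0 = a_0 = (-2, -4, 4).
Step 2: u_1 = a_1 − (-1/3)·u_0 = (-2/3, 5/3, 4/3).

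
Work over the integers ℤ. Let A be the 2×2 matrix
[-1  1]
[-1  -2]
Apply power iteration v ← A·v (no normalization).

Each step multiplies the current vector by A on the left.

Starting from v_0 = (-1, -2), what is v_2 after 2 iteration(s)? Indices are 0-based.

v_0 = (-1, -2).
v_1 = A·v_0 = (-1, 5).
v_2 = A·v_1 = (6, -9).

v_2 = (6, -9)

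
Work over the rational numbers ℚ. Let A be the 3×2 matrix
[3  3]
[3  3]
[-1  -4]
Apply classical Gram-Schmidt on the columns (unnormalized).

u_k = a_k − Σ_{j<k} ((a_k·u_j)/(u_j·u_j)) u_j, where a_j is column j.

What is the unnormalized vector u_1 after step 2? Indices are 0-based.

Step 1: u_0 = a_0 = (3, 3, -1).
Step 2: u_1 = a_1 − (22/19)·u_0 = (-9/19, -9/19, -54/19).

u_1 = (-9/19, -9/19, -54/19)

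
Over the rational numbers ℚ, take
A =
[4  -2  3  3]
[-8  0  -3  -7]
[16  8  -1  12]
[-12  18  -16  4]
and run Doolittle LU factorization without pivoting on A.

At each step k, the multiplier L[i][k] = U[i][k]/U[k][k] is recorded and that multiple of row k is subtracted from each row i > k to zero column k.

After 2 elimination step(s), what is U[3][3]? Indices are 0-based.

Step 1: pivot at (0,0) is 4.
  row1 ← row1 − (-2)·row0  ⇒  L[1][0]=-2, U row1=(0, -4, 3, -1)
  row2 ← row2 − (4)·row0  ⇒  L[2][0]=4, U row2=(0, 16, -13, 0)
  row3 ← row3 − (-3)·row0  ⇒  L[3][0]=-3, U row3=(0, 12, -7, 13)
Step 2: pivot at (1,1) is -4.
  row2 ← row2 − (-4)·row1  ⇒  L[2][1]=-4, U row2=(0, 0, -1, -4)
  row3 ← row3 − (-3)·row1  ⇒  L[3][1]=-3, U row3=(0, 0, 2, 10)

U[3][3] = 10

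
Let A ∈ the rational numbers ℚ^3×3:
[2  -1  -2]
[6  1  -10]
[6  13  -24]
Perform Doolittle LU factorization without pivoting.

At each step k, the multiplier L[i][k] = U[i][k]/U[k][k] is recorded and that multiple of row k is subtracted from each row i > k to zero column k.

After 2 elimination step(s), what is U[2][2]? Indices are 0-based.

U[2][2] = -2

[col 0] pivot 2
  R1 -= 3*R0 → (0, 4, -4)  (L[1][0] := 3)
  R2 -= 3*R0 → (0, 16, -18)  (L[2][0] := 3)
[col 1] pivot 4
  R2 -= 4*R1 → (0, 0, -2)  (L[2][1] := 4)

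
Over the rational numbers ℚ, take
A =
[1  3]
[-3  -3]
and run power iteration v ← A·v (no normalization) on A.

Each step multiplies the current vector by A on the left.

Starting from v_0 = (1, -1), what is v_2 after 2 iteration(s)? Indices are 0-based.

v_0 = (1, -1).
v_1 = A·v_0 = (-2, 0).
v_2 = A·v_1 = (-2, 6).

v_2 = (-2, 6)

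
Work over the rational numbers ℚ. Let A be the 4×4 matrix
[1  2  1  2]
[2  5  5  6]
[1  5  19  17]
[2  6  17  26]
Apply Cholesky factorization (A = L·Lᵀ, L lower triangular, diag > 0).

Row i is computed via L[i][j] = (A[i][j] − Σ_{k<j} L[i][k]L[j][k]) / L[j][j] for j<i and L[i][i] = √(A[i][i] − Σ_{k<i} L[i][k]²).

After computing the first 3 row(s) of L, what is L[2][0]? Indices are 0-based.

L[2][0] = 1

Step 1: L[0][0] = √(1) = 1.
  L[1][0] = (2) / L[0][0] = 2.
Step 2: L[1][1] = √(1) = 1.
  L[2][0] = (1) / L[0][0] = 1.
  L[2][1] = (3) / L[1][1] = 3.
Step 3: L[2][2] = √(9) = 3.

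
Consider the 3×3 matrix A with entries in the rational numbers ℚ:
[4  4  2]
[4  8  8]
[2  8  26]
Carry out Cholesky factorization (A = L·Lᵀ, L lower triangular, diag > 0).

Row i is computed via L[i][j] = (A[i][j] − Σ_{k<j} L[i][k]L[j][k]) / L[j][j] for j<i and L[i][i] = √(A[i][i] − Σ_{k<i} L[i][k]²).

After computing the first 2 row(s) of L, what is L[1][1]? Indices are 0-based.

L[1][1] = 2

Step 1: L[0][0] = √(4) = 2.
  L[1][0] = (4) / L[0][0] = 2.
Step 2: L[1][1] = √(4) = 2.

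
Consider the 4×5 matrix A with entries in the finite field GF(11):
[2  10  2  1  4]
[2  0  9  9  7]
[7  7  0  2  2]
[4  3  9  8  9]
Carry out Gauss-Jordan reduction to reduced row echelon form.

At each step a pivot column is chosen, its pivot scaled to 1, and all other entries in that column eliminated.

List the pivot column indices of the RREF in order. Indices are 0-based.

step 1: normalize row 0 (÷2) = (1, 5, 1, 6, 2)
  row 1: subtract 2×row0 = (0, 1, 7, 8, 3)
  row 2: subtract 7×row0 = (0, 5, 4, 4, 10)
  row 3: subtract 4×row0 = (0, 5, 5, 6, 1)
step 2: normalize row 1 (÷1) = (0, 1, 7, 8, 3)
  row 0: subtract 5×row1 = (1, 0, 10, 10, 9)
  row 2: subtract 5×row1 = (0, 0, 2, 8, 6)
  row 3: subtract 5×row1 = (0, 0, 3, 10, 8)
step 3: normalize row 2 (÷2) = (0, 0, 1, 4, 3)
  row 0: subtract 10×row2 = (1, 0, 0, 3, 1)
  row 1: subtract 7×row2 = (0, 1, 0, 2, 4)
  row 3: subtract 3×row2 = (0, 0, 0, 9, 10)
step 4: normalize row 3 (÷9) = (0, 0, 0, 1, 6)
  row 0: subtract 3×row3 = (1, 0, 0, 0, 5)
  row 1: subtract 2×row3 = (0, 1, 0, 0, 3)
  row 2: subtract 4×row3 = (0, 0, 1, 0, 1)

pivot columns: 0, 1, 2, 3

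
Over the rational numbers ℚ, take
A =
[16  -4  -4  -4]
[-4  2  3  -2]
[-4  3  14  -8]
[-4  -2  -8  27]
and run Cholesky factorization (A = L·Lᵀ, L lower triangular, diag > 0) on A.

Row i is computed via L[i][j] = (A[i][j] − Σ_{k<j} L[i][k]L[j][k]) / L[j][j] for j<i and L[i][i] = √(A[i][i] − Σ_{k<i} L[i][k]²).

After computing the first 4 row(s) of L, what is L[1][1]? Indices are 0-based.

L[1][1] = 1

Step 1: L[0][0] = √(16) = 4.
  L[1][0] = (-4) / L[0][0] = -1.
Step 2: L[1][1] = √(1) = 1.
  L[2][0] = (-4) / L[0][0] = -1.
  L[2][1] = (2) / L[1][1] = 2.
Step 3: L[2][2] = √(9) = 3.
  L[3][0] = (-4) / L[0][0] = -1.
  L[3][1] = (-3) / L[1][1] = -3.
  L[3][2] = (-3) / L[2][2] = -1.
Step 4: L[3][3] = √(16) = 4.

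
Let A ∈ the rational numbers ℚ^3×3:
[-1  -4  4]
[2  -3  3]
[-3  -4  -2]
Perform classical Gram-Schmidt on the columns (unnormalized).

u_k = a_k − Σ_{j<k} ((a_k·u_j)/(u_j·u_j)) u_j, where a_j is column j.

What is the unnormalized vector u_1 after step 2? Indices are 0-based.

u_1 = (-23/7, -31/7, -13/7)

Step 1: u_0 = a_0 = (-1, 2, -3).
Step 2: u_1 = a_1 − (5/7)·u_0 = (-23/7, -31/7, -13/7).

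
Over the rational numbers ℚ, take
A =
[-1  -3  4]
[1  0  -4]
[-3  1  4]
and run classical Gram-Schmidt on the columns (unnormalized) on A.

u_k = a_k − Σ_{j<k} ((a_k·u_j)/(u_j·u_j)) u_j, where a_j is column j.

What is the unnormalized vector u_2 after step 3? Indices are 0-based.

Step 1: u_0 = a_0 = (-1, 1, -3).
Step 2: u_1 = a_1 − (0)·u_0 = (-3, 0, 1).
Step 3: u_2 = a_2 − (-20/11)·u_0 − (-4/5)·u_1 = (-12/55, -24/11, -36/55).

u_2 = (-12/55, -24/11, -36/55)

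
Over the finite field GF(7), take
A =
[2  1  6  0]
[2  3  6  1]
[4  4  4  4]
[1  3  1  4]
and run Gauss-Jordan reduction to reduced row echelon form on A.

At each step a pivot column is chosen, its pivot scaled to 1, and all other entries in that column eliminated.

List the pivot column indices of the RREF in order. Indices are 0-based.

pivot columns: 0, 1, 2, 3

step 1: normalize row 0 (÷2) = (1, 4, 3, 0)
  row 1: subtract 2×row0 = (0, 2, 0, 1)
  row 2: subtract 4×row0 = (0, 2, 6, 4)
  row 3: subtract 1×row0 = (0, 6, 5, 4)
step 2: normalize row 1 (÷2) = (0, 1, 0, 4)
  row 0: subtract 4×row1 = (1, 0, 3, 5)
  row 2: subtract 2×row1 = (0, 0, 6, 3)
  row 3: subtract 6×row1 = (0, 0, 5, 1)
step 3: normalize row 2 (÷6) = (0, 0, 1, 4)
  row 0: subtract 3×row2 = (1, 0, 0, 0)
  row 3: subtract 5×row2 = (0, 0, 0, 2)
step 4: normalize row 3 (÷2) = (0, 0, 0, 1)
  row 1: subtract 4×row3 = (0, 1, 0, 0)
  row 2: subtract 4×row3 = (0, 0, 1, 0)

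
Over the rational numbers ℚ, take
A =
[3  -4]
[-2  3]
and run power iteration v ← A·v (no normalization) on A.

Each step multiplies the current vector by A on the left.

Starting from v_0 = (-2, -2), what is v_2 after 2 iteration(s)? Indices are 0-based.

v_2 = (14, -10)

v_0 = (-2, -2).
v_1 = A·v_0 = (2, -2).
v_2 = A·v_1 = (14, -10).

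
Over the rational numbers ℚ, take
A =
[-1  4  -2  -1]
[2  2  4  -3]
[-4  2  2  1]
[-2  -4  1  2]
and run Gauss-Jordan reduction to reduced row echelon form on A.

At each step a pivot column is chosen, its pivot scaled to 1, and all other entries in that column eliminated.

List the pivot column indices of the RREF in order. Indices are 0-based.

[1] R0 /= -1  ⇒  (1, -4, 2, 1)
     R1 -= 2·R0  ⇒  (0, 10, 0, -5)
     R2 -= -4·R0  ⇒  (0, -14, 10, 5)
     R3 -= -2·R0  ⇒  (0, -12, 5, 4)
[2] R1 /= 10  ⇒  (0, 1, 0, -1/2)
     R0 -= -4·R1  ⇒  (1, 0, 2, -1)
     R2 -= -14·R1  ⇒  (0, 0, 10, -2)
     R3 -= -12·R1  ⇒  (0, 0, 5, -2)
[3] R2 /= 10  ⇒  (0, 0, 1, -1/5)
     R0 -= 2·R2  ⇒  (1, 0, 0, -3/5)
     R3 -= 5·R2  ⇒  (0, 0, 0, -1)
[4] R3 /= -1  ⇒  (0, 0, 0, 1)
     R0 -= -3/5·R3  ⇒  (1, 0, 0, 0)
     R1 -= -1/2·R3  ⇒  (0, 1, 0, 0)
     R2 -= -1/5·R3  ⇒  (0, 0, 1, 0)

pivot columns: 0, 1, 2, 3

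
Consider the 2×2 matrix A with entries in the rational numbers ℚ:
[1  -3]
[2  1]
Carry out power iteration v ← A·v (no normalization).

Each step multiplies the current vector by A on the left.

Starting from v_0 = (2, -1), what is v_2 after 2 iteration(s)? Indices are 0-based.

v_2 = (-4, 13)

v_0 = (2, -1).
v_1 = A·v_0 = (5, 3).
v_2 = A·v_1 = (-4, 13).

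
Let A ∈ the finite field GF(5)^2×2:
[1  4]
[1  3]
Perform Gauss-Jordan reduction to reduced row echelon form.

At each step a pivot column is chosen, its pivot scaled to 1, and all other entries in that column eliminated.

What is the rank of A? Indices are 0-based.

step 1: normalize row 0 (÷1) = (1, 4)
  row 1: subtract 1×row0 = (0, 4)
step 2: normalize row 1 (÷4) = (0, 1)
  row 0: subtract 4×row1 = (1, 0)

rank = 2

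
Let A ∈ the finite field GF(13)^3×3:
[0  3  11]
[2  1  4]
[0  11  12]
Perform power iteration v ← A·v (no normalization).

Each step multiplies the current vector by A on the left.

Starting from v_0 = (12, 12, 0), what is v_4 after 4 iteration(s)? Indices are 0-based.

v_0 = (12, 12, 0).
v_1 = A·v_0 = (10, 10, 2).
v_2 = A·v_1 = (0, 12, 4).
v_3 = A·v_2 = (2, 2, 11).
v_4 = A·v_3 = (10, 11, 11).

v_4 = (10, 11, 11)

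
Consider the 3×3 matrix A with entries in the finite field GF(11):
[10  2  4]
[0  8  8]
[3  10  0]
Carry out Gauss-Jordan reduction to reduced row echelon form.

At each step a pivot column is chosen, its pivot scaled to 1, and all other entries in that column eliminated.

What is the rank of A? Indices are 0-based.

pivot(0,0)=10: scale R0 → (1, 9, 7)
  clear (2,0): R2 −= (3)R0 → (0, 5, 1)
pivot(1,1)=8: scale R1 → (0, 1, 1)
  clear (0,1): R0 −= (9)R1 → (1, 0, 9)
  clear (2,1): R2 −= (5)R1 → (0, 0, 7)
pivot(2,2)=7: scale R2 → (0, 0, 1)
  clear (0,2): R0 −= (9)R2 → (1, 0, 0)
  clear (1,2): R1 −= (1)R2 → (0, 1, 0)

rank = 3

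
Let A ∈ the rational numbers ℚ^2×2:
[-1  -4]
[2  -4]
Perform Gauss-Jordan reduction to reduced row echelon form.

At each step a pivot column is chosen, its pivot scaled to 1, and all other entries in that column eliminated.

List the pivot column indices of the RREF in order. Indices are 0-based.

[1] R0 /= -1  ⇒  (1, 4)
     R1 -= 2·R0  ⇒  (0, -12)
[2] R1 /= -12  ⇒  (0, 1)
     R0 -= 4·R1  ⇒  (1, 0)

pivot columns: 0, 1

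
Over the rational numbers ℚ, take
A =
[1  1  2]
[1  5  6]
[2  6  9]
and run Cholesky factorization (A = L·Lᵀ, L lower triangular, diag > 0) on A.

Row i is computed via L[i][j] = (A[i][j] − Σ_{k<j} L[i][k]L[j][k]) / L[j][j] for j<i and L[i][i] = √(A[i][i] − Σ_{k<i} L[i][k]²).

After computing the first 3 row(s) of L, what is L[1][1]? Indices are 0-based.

L[1][1] = 2

Step 1: L[0][0] = √(1) = 1.
  L[1][0] = (1) / L[0][0] = 1.
Step 2: L[1][1] = √(4) = 2.
  L[2][0] = (2) / L[0][0] = 2.
  L[2][1] = (4) / L[1][1] = 2.
Step 3: L[2][2] = √(1) = 1.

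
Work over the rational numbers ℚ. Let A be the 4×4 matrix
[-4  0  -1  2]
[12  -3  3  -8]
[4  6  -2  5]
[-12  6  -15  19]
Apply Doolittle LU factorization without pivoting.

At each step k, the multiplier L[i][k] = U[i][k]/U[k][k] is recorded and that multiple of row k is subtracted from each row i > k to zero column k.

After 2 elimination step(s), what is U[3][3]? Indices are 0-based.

U[3][3] = 9

k=0: U[0][0]=-4
  eliminate (1,0): mult=-3, new row 1: (0, -3, 0, -2); set L[1][0]=-3
  eliminate (2,0): mult=-1, new row 2: (0, 6, -3, 7); set L[2][0]=-1
  eliminate (3,0): mult=3, new row 3: (0, 6, -12, 13); set L[3][0]=3
k=1: U[1][1]=-3
  eliminate (2,1): mult=-2, new row 2: (0, 0, -3, 3); set L[2][1]=-2
  eliminate (3,1): mult=-2, new row 3: (0, 0, -12, 9); set L[3][1]=-2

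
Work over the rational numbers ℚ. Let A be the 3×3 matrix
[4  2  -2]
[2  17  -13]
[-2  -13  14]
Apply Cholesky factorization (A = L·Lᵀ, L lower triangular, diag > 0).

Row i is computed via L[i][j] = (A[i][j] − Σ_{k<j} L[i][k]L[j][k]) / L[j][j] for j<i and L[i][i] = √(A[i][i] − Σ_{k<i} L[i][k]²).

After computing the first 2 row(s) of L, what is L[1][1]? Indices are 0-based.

Step 1: L[0][0] = √(4) = 2.
  L[1][0] = (2) / L[0][0] = 1.
Step 2: L[1][1] = √(16) = 4.

L[1][1] = 4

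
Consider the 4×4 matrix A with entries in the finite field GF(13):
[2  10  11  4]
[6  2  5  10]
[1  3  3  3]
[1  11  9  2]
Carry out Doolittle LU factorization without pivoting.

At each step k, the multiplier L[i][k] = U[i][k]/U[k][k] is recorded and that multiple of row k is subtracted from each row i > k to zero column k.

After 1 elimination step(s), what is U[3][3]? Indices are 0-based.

Step 1: pivot at (0,0) is 2.
  row1 ← row1 − (3)·row0  ⇒  L[1][0]=3, U row1=(0, 11, 11, 11)
  row2 ← row2 − (7)·row0  ⇒  L[2][0]=7, U row2=(0, 11, 4, 1)
  row3 ← row3 − (7)·row0  ⇒  L[3][0]=7, U row3=(0, 6, 10, 0)

U[3][3] = 0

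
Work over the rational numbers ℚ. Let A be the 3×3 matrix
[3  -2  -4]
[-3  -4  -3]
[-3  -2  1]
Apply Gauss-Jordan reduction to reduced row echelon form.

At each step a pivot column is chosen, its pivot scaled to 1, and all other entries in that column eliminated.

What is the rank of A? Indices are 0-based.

pivot(0,0)=3: scale R0 → (1, -2/3, -4/3)
  clear (1,0): R1 −= (-3)R0 → (0, -6, -7)
  clear (2,0): R2 −= (-3)R0 → (0, -4, -3)
pivot(1,1)=-6: scale R1 → (0, 1, 7/6)
  clear (0,1): R0 −= (-2/3)R1 → (1, 0, -5/9)
  clear (2,1): R2 −= (-4)R1 → (0, 0, 5/3)
pivot(2,2)=5/3: scale R2 → (0, 0, 1)
  clear (0,2): R0 −= (-5/9)R2 → (1, 0, 0)
  clear (1,2): R1 −= (7/6)R2 → (0, 1, 0)

rank = 3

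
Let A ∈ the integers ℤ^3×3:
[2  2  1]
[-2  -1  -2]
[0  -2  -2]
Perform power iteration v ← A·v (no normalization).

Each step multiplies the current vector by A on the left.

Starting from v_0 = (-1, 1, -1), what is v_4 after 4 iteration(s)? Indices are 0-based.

v_0 = (-1, 1, -1).
v_1 = A·v_0 = (-1, 3, 0).
v_2 = A·v_1 = (4, -1, -6).
v_3 = A·v_2 = (0, 5, 14).
v_4 = A·v_3 = (24, -33, -38).

v_4 = (24, -33, -38)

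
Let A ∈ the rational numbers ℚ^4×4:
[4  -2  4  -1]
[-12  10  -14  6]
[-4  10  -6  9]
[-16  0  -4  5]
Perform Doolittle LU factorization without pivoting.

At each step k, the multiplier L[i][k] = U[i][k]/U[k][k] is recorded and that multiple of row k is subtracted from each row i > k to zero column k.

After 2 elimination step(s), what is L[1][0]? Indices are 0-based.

k=0: U[0][0]=4
  eliminate (1,0): mult=-3, new row 1: (0, 4, -2, 3); set L[1][0]=-3
  eliminate (2,0): mult=-1, new row 2: (0, 8, -2, 8); set L[2][0]=-1
  eliminate (3,0): mult=-4, new row 3: (0, -8, 12, 1); set L[3][0]=-4
k=1: U[1][1]=4
  eliminate (2,1): mult=2, new row 2: (0, 0, 2, 2); set L[2][1]=2
  eliminate (3,1): mult=-2, new row 3: (0, 0, 8, 7); set L[3][1]=-2

L[1][0] = -3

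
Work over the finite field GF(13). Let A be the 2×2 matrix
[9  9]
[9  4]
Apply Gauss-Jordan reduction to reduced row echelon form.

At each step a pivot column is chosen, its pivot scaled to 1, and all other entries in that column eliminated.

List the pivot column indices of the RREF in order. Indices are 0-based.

step 1: normalize row 0 (÷9) = (1, 1)
  row 1: subtract 9×row0 = (0, 8)
step 2: normalize row 1 (÷8) = (0, 1)
  row 0: subtract 1×row1 = (1, 0)

pivot columns: 0, 1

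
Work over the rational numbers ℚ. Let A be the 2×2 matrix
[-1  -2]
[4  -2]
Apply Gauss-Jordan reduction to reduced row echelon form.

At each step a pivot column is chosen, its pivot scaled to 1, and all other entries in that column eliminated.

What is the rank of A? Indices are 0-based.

step 1: normalize row 0 (÷-1) = (1, 2)
  row 1: subtract 4×row0 = (0, -10)
step 2: normalize row 1 (÷-10) = (0, 1)
  row 0: subtract 2×row1 = (1, 0)

rank = 2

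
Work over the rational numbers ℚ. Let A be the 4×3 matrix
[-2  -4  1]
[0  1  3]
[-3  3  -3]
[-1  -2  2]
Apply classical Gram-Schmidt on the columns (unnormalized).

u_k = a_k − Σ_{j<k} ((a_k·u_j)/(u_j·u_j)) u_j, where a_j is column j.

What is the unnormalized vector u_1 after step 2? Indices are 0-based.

u_1 = (-27/7, 1, 45/14, -27/14)

Step 1: u_0 = a_0 = (-2, 0, -3, -1).
Step 2: u_1 = a_1 − (1/14)·u_0 = (-27/7, 1, 45/14, -27/14).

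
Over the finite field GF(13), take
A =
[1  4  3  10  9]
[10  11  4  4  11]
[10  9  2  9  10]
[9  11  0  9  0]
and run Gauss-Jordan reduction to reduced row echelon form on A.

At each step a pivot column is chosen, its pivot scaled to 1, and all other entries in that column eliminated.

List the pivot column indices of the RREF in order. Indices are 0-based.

pivot columns: 0, 1, 2, 3

step 1: normalize row 0 (÷1) = (1, 4, 3, 10, 9)
  row 1: subtract 10×row0 = (0, 10, 0, 8, 12)
  row 2: subtract 10×row0 = (0, 8, 11, 0, 11)
  row 3: subtract 9×row0 = (0, 1, 12, 10, 10)
step 2: normalize row 1 (÷10) = (0, 1, 0, 6, 9)
  row 0: subtract 4×row1 = (1, 0, 3, 12, 12)
  row 2: subtract 8×row1 = (0, 0, 11, 4, 4)
  row 3: subtract 1×row1 = (0, 0, 12, 4, 1)
step 3: normalize row 2 (÷11) = (0, 0, 1, 11, 11)
  row 0: subtract 3×row2 = (1, 0, 0, 5, 5)
  row 3: subtract 12×row2 = (0, 0, 0, 2, 12)
step 4: normalize row 3 (÷2) = (0, 0, 0, 1, 6)
  row 0: subtract 5×row3 = (1, 0, 0, 0, 1)
  row 1: subtract 6×row3 = (0, 1, 0, 0, 12)
  row 2: subtract 11×row3 = (0, 0, 1, 0, 10)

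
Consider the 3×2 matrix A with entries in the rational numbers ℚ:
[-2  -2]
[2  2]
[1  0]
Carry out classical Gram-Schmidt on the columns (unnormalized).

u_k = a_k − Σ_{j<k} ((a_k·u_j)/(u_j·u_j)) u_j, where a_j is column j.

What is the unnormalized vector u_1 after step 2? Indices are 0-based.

Step 1: u_0 = a_0 = (-2, 2, 1).
Step 2: u_1 = a_1 − (8/9)·u_0 = (-2/9, 2/9, -8/9).

u_1 = (-2/9, 2/9, -8/9)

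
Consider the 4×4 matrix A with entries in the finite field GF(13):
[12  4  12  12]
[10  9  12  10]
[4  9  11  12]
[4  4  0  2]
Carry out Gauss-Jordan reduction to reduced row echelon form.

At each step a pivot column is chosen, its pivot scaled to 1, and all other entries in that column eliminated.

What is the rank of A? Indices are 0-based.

[1] R0 /= 12  ⇒  (1, 9, 1, 1)
     R1 -= 10·R0  ⇒  (0, 10, 2, 0)
     R2 -= 4·R0  ⇒  (0, 12, 7, 8)
     R3 -= 4·R0  ⇒  (0, 7, 9, 11)
[2] R1 /= 10  ⇒  (0, 1, 8, 0)
     R0 -= 9·R1  ⇒  (1, 0, 7, 1)
     R2 -= 12·R1  ⇒  (0, 0, 2, 8)
     R3 -= 7·R1  ⇒  (0, 0, 5, 11)
[3] R2 /= 2  ⇒  (0, 0, 1, 4)
     R0 -= 7·R2  ⇒  (1, 0, 0, 12)
     R1 -= 8·R2  ⇒  (0, 1, 0, 7)
     R3 -= 5·R2  ⇒  (0, 0, 0, 4)
[4] R3 /= 4  ⇒  (0, 0, 0, 1)
     R0 -= 12·R3  ⇒  (1, 0, 0, 0)
     R1 -= 7·R3  ⇒  (0, 1, 0, 0)
     R2 -= 4·R3  ⇒  (0, 0, 1, 0)

rank = 4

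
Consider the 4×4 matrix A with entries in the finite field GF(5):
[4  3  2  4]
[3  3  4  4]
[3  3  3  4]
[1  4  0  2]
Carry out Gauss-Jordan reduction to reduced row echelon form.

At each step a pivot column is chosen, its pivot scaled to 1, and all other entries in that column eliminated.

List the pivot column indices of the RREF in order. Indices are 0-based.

pivot columns: 0, 1, 2

[1] R0 /= 4  ⇒  (1, 2, 3, 1)
     R1 -= 3·R0  ⇒  (0, 2, 0, 1)
     R2 -= 3·R0  ⇒  (0, 2, 4, 1)
     R3 -= 1·R0  ⇒  (0, 2, 2, 1)
[2] R1 /= 2  ⇒  (0, 1, 0, 3)
     R0 -= 2·R1  ⇒  (1, 0, 3, 0)
     R2 -= 2·R1  ⇒  (0, 0, 4, 0)
     R3 -= 2·R1  ⇒  (0, 0, 2, 0)
[3] R2 /= 4  ⇒  (0, 0, 1, 0)
     R0 -= 3·R2  ⇒  (1, 0, 0, 0)
     R3 -= 2·R2  ⇒  (0, 0, 0, 0)
column 3 empty below row 3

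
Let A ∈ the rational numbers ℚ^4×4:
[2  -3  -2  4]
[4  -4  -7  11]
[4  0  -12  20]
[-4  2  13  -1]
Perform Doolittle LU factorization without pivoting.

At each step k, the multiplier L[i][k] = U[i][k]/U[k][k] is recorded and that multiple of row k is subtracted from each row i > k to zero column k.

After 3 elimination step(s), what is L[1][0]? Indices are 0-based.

k=0: U[0][0]=2
  eliminate (1,0): mult=2, new row 1: (0, 2, -3, 3); set L[1][0]=2
  eliminate (2,0): mult=2, new row 2: (0, 6, -8, 12); set L[2][0]=2
  eliminate (3,0): mult=-2, new row 3: (0, -4, 9, 7); set L[3][0]=-2
k=1: U[1][1]=2
  eliminate (2,1): mult=3, new row 2: (0, 0, 1, 3); set L[2][1]=3
  eliminate (3,1): mult=-2, new row 3: (0, 0, 3, 13); set L[3][1]=-2
k=2: U[2][2]=1
  eliminate (3,2): mult=3, new row 3: (0, 0, 0, 4); set L[3][2]=3

L[1][0] = 2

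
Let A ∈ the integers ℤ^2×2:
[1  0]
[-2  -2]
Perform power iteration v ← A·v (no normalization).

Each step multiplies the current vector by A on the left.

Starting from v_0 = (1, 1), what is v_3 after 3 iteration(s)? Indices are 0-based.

v_3 = (1, -14)

v_0 = (1, 1).
v_1 = A·v_0 = (1, -4).
v_2 = A·v_1 = (1, 6).
v_3 = A·v_2 = (1, -14).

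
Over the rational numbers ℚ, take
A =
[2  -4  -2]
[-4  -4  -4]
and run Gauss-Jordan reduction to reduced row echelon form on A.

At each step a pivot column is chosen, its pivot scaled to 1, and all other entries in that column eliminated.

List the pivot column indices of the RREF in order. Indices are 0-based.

pivot columns: 0, 1

step 1: normalize row 0 (÷2) = (1, -2, -1)
  row 1: subtract -4×row0 = (0, -12, -8)
step 2: normalize row 1 (÷-12) = (0, 1, 2/3)
  row 0: subtract -2×row1 = (1, 0, 1/3)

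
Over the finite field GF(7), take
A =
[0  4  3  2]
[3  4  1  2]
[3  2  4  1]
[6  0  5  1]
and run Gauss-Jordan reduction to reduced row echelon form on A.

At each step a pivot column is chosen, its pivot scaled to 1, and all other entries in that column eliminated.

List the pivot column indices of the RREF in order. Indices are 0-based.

pivot columns: 0, 1, 2, 3

step 1: exchange rows 0,1
step 1: normalize row 0 (÷3) = (1, 6, 5, 3)
  row 2: subtract 3×row0 = (0, 5, 3, 6)
  row 3: subtract 6×row0 = (0, 6, 3, 4)
step 2: normalize row 1 (÷4) = (0, 1, 6, 4)
  row 0: subtract 6×row1 = (1, 0, 4, 0)
  row 2: subtract 5×row1 = (0, 0, 1, 0)
  row 3: subtract 6×row1 = (0, 0, 2, 1)
step 3: normalize row 2 (÷1) = (0, 0, 1, 0)
  row 0: subtract 4×row2 = (1, 0, 0, 0)
  row 1: subtract 6×row2 = (0, 1, 0, 4)
  row 3: subtract 2×row2 = (0, 0, 0, 1)
step 4: normalize row 3 (÷1) = (0, 0, 0, 1)
  row 1: subtract 4×row3 = (0, 1, 0, 0)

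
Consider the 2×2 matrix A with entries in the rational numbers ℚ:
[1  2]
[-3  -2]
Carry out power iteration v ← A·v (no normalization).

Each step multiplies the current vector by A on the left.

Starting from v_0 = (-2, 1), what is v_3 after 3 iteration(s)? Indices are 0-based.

v_3 = (-8, -8)

v_0 = (-2, 1).
v_1 = A·v_0 = (0, 4).
v_2 = A·v_1 = (8, -8).
v_3 = A·v_2 = (-8, -8).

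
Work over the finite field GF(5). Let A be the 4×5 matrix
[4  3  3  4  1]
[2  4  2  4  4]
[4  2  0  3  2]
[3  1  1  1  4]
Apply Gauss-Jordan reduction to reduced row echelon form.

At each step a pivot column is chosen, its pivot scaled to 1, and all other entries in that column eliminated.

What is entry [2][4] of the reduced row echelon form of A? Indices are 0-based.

M[2][4] = 1

step 1: normalize row 0 (÷4) = (1, 2, 2, 1, 4)
  row 1: subtract 2×row0 = (0, 0, 3, 2, 1)
  row 2: subtract 4×row0 = (0, 4, 2, 4, 1)
  row 3: subtract 3×row0 = (0, 0, 0, 3, 2)
step 2: exchange rows 1,2
step 2: normalize row 1 (÷4) = (0, 1, 3, 1, 4)
  row 0: subtract 2×row1 = (1, 0, 1, 4, 1)
step 3: normalize row 2 (÷3) = (0, 0, 1, 4, 2)
  row 0: subtract 1×row2 = (1, 0, 0, 0, 4)
  row 1: subtract 3×row2 = (0, 1, 0, 4, 3)
step 4: normalize row 3 (÷3) = (0, 0, 0, 1, 4)
  row 1: subtract 4×row3 = (0, 1, 0, 0, 2)
  row 2: subtract 4×row3 = (0, 0, 1, 0, 1)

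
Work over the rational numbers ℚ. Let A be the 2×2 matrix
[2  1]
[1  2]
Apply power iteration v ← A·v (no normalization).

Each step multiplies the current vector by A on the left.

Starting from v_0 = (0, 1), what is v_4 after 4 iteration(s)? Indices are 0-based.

v_4 = (40, 41)

v_0 = (0, 1).
v_1 = A·v_0 = (1, 2).
v_2 = A·v_1 = (4, 5).
v_3 = A·v_2 = (13, 14).
v_4 = A·v_3 = (40, 41).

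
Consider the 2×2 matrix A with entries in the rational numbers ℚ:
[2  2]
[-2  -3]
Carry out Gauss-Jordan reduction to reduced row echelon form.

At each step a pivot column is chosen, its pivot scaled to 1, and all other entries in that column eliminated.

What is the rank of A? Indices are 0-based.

rank = 2

step 1: normalize row 0 (÷2) = (1, 1)
  row 1: subtract -2×row0 = (0, -1)
step 2: normalize row 1 (÷-1) = (0, 1)
  row 0: subtract 1×row1 = (1, 0)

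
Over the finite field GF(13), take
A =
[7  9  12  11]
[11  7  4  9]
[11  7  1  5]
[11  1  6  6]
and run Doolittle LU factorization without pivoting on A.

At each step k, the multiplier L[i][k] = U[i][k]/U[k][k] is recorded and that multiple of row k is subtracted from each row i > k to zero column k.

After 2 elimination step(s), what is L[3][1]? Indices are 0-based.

L[3][1] = 6

k=0: U[0][0]=7
  eliminate (1,0): mult=9, new row 1: (0, 4, 0, 1); set L[1][0]=9
  eliminate (2,0): mult=9, new row 2: (0, 4, 10, 10); set L[2][0]=9
  eliminate (3,0): mult=9, new row 3: (0, 11, 2, 11); set L[3][0]=9
k=1: U[1][1]=4
  eliminate (2,1): mult=1, new row 2: (0, 0, 10, 9); set L[2][1]=1
  eliminate (3,1): mult=6, new row 3: (0, 0, 2, 5); set L[3][1]=6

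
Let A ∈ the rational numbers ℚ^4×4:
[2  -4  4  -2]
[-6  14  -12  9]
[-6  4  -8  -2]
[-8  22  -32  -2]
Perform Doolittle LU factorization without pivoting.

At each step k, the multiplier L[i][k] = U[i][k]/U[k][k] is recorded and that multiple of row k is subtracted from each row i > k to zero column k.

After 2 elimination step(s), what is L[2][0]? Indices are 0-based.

L[2][0] = -3

Step 1: pivot at (0,0) is 2.
  row1 ← row1 − (-3)·row0  ⇒  L[1][0]=-3, U row1=(0, 2, 0, 3)
  row2 ← row2 − (-3)·row0  ⇒  L[2][0]=-3, U row2=(0, -8, 4, -8)
  row3 ← row3 − (-4)·row0  ⇒  L[3][0]=-4, U row3=(0, 6, -16, -10)
Step 2: pivot at (1,1) is 2.
  row2 ← row2 − (-4)·row1  ⇒  L[2][1]=-4, U row2=(0, 0, 4, 4)
  row3 ← row3 − (3)·row1  ⇒  L[3][1]=3, U row3=(0, 0, -16, -19)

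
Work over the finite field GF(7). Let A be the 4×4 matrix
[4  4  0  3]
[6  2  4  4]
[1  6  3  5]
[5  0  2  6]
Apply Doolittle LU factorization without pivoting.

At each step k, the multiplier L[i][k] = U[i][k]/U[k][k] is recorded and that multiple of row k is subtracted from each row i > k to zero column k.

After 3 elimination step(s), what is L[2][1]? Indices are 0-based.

[col 0] pivot 4
  R1 -= 5*R0 → (0, 3, 4, 3)  (L[1][0] := 5)
  R2 -= 2*R0 → (0, 5, 3, 6)  (L[2][0] := 2)
  R3 -= 3*R0 → (0, 2, 2, 4)  (L[3][0] := 3)
[col 1] pivot 3
  R2 -= 4*R1 → (0, 0, 1, 1)  (L[2][1] := 4)
  R3 -= 3*R1 → (0, 0, 4, 2)  (L[3][1] := 3)
[col 2] pivot 1
  R3 -= 4*R2 → (0, 0, 0, 5)  (L[3][2] := 4)

L[2][1] = 4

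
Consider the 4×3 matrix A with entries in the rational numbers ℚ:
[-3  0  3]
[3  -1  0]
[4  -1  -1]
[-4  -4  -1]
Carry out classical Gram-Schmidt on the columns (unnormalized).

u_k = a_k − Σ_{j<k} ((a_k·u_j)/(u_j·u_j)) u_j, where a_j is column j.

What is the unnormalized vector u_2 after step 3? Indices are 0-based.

u_2 = (204/91, 136/117, 340/819, -323/819)

Step 1: u_0 = a_0 = (-3, 3, 4, -4).
Step 2: u_1 = a_1 − (9/50)·u_0 = (27/50, -77/50, -43/25, -82/25).
Step 3: u_2 = a_2 − (-9/50)·u_0 − (331/819)·u_1 = (204/91, 136/117, 340/819, -323/819).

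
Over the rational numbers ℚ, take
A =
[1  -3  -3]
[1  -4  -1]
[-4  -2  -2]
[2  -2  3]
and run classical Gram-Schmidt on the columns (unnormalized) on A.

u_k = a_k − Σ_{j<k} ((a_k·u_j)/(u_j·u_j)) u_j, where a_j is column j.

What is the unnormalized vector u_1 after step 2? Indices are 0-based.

Step 1: u_0 = a_0 = (1, 1, -4, 2).
Step 2: u_1 = a_1 − (-3/22)·u_0 = (-63/22, -85/22, -28/11, -19/11).

u_1 = (-63/22, -85/22, -28/11, -19/11)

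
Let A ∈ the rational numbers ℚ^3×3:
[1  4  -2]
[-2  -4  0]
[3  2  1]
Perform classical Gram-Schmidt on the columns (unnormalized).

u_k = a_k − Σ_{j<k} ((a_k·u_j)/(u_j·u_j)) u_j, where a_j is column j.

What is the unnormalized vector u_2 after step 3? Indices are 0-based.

Step 1: u_0 = a_0 = (1, -2, 3).
Step 2: u_1 = a_1 − (9/7)·u_0 = (19/7, -10/7, -13/7).
Step 3: u_2 = a_2 − (1/14)·u_0 − (-17/30)·u_1 = (-8/15, -2/3, -4/15).

u_2 = (-8/15, -2/3, -4/15)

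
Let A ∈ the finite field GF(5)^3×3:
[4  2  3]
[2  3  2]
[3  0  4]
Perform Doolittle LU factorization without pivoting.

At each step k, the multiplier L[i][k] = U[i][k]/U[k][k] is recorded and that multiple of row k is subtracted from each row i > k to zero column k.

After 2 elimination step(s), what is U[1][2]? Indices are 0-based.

Step 1: pivot at (0,0) is 4.
  row1 ← row1 − (3)·row0  ⇒  L[1][0]=3, U row1=(0, 2, 3)
  row2 ← row2 − (2)·row0  ⇒  L[2][0]=2, U row2=(0, 1, 3)
Step 2: pivot at (1,1) is 2.
  row2 ← row2 − (3)·row1  ⇒  L[2][1]=3, U row2=(0, 0, 4)

U[1][2] = 3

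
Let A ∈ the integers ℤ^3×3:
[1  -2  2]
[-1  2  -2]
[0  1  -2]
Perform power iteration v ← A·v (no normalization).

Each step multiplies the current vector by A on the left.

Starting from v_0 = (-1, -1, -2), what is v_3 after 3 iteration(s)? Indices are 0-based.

v_0 = (-1, -1, -2).
v_1 = A·v_0 = (-3, 3, 3).
v_2 = A·v_1 = (-3, 3, -3).
v_3 = A·v_2 = (-15, 15, 9).

v_3 = (-15, 15, 9)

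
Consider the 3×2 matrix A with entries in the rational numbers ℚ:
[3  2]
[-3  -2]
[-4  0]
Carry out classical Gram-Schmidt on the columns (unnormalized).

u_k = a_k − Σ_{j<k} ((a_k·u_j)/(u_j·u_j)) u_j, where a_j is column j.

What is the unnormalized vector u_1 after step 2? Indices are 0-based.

u_1 = (16/17, -16/17, 24/17)

Step 1: u_0 = a_0 = (3, -3, -4).
Step 2: u_1 = a_1 − (6/17)·u_0 = (16/17, -16/17, 24/17).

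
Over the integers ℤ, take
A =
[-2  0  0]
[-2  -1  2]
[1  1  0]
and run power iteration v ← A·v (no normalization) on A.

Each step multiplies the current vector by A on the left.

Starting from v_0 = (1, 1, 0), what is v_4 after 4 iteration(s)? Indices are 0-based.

v_0 = (1, 1, 0).
v_1 = A·v_0 = (-2, -3, 2).
v_2 = A·v_1 = (4, 11, -5).
v_3 = A·v_2 = (-8, -29, 15).
v_4 = A·v_3 = (16, 75, -37).

v_4 = (16, 75, -37)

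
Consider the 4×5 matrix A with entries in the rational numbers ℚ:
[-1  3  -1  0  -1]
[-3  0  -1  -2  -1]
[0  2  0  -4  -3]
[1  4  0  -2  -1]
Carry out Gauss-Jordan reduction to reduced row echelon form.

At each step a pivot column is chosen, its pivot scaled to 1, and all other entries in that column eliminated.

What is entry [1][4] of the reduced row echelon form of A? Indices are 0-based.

[1] R0 /= -1  ⇒  (1, -3, 1, 0, 1)
     R1 -= -3·R0  ⇒  (0, -9, 2, -2, 2)
     R3 -= 1·R0  ⇒  (0, 7, -1, -2, -2)
[2] R1 /= -9  ⇒  (0, 1, -2/9, 2/9, -2/9)
     R0 -= -3·R1  ⇒  (1, 0, 1/3, 2/3, 1/3)
     R2 -= 2·R1  ⇒  (0, 0, 4/9, -40/9, -23/9)
     R3 -= 7·R1  ⇒  (0, 0, 5/9, -32/9, -4/9)
[3] R2 /= 4/9  ⇒  (0, 0, 1, -10, -23/4)
     R0 -= 1/3·R2  ⇒  (1, 0, 0, 4, 9/4)
     R1 -= -2/9·R2  ⇒  (0, 1, 0, -2, -3/2)
     R3 -= 5/9·R2  ⇒  (0, 0, 0, 2, 11/4)
[4] R3 /= 2  ⇒  (0, 0, 0, 1, 11/8)
     R0 -= 4·R3  ⇒  (1, 0, 0, 0, -13/4)
     R1 -= -2·R3  ⇒  (0, 1, 0, 0, 5/4)
     R2 -= -10·R3  ⇒  (0, 0, 1, 0, 8)

M[1][4] = 5/4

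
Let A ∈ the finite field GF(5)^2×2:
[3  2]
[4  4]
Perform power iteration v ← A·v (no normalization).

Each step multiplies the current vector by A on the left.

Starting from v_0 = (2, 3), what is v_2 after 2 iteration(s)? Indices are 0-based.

v_0 = (2, 3).
v_1 = A·v_0 = (2, 0).
v_2 = A·v_1 = (1, 3).

v_2 = (1, 3)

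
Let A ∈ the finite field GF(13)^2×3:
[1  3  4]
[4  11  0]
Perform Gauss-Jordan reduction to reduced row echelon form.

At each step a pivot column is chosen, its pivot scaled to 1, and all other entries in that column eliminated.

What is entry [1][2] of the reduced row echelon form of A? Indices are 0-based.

pivot(0,0)=1: scale R0 → (1, 3, 4)
  clear (1,0): R1 −= (4)R0 → (0, 12, 10)
pivot(1,1)=12: scale R1 → (0, 1, 3)
  clear (0,1): R0 −= (3)R1 → (1, 0, 8)

M[1][2] = 3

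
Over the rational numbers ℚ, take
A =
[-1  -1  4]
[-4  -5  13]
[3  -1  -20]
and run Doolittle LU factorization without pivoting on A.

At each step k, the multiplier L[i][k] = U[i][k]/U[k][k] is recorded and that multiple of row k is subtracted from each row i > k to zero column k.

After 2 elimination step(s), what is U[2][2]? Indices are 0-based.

Step 1: pivot at (0,0) is -1.
  row1 ← row1 − (4)·row0  ⇒  L[1][0]=4, U row1=(0, -1, -3)
  row2 ← row2 − (-3)·row0  ⇒  L[2][0]=-3, U row2=(0, -4, -8)
Step 2: pivot at (1,1) is -1.
  row2 ← row2 − (4)·row1  ⇒  L[2][1]=4, U row2=(0, 0, 4)

U[2][2] = 4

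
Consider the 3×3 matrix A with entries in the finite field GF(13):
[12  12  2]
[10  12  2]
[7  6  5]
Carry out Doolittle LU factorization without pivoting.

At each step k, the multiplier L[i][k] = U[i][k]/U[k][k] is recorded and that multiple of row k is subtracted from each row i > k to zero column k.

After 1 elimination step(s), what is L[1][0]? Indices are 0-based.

L[1][0] = 3

Step 1: pivot at (0,0) is 12.
  row1 ← row1 − (3)·row0  ⇒  L[1][0]=3, U row1=(0, 2, 9)
  row2 ← row2 − (6)·row0  ⇒  L[2][0]=6, U row2=(0, 12, 6)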